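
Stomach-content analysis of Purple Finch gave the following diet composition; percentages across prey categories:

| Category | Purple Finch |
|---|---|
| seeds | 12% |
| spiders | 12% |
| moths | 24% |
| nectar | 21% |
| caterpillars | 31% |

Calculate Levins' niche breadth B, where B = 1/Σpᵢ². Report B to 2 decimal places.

4.41

Convert percentages to proportions (divide by 100).
Σpᵢ² = 0.12² + 0.12² + 0.24² + 0.21² + 0.31² = 0.0144 + 0.0144 + 0.0576 + 0.0441 + 0.0961 = 0.2266
B = 1 / 0.2266 = 4.4131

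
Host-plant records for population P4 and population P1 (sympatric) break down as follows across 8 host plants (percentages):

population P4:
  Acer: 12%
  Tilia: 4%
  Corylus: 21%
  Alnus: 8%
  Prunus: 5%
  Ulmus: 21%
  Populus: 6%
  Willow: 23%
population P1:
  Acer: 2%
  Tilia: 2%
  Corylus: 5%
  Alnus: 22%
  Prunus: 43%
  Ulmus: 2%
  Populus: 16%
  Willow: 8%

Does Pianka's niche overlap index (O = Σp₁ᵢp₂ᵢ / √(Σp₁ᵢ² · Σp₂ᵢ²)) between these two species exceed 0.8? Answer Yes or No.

No

Convert percentages to proportions (divide by 100).
Σ p₁ᵢp₂ᵢ = 0.0024 + 0.0008 + 0.0105 + 0.0176 + 0.0215 + 0.0042 + 0.0096 + 0.0184 = 0.0850
Σp_1ᵢ² = 0.12² + 0.04² + 0.21² + 0.08² + 0.05² + 0.21² + 0.06² + 0.23² = 0.0144 + 0.0016 + 0.0441 + 0.0064 + 0.0025 + 0.0441 + 0.0036 + 0.0529 = 0.1696
Σp_2ᵢ² = 0.02² + 0.02² + 0.05² + 0.22² + 0.43² + 0.02² + 0.16² + 0.08² = 0.0004 + 0.0004 + 0.0025 + 0.0484 + 0.1849 + 0.0004 + 0.0256 + 0.0064 = 0.2690
O = 0.0850 / √(0.1696 × 0.2690) = 0.0850 / 0.21359 = 0.3980
O = 0.3980 < 0.8 → No.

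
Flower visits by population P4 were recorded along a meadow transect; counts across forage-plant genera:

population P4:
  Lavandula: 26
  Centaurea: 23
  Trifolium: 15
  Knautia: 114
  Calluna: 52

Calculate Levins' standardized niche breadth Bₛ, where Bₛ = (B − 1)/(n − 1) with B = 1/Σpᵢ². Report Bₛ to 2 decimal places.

0.52

Proportions for population P4 (n=230): 26/230=0.1130, 23/230=0.1000, 15/230=0.0652, 114/230=0.4957, 52/230=0.2261
Σpᵢ² = 0.1130² + 0.1000² + 0.0652² + 0.4957² + 0.2261² = 0.012769 + 0.010000 + 0.004251 + 0.245718 + 0.051121 = 0.323859
B = 1 / 0.323859 = 3.0878
Bₛ = (B − 1)/(n − 1) = (3.0878 − 1)/(5 − 1) = 2.0878/4 = 0.5220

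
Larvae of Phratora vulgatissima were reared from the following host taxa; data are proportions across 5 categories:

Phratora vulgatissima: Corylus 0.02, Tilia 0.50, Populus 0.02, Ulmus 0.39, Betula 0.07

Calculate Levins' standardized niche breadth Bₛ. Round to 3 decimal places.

0.363

Σpᵢ² = 0.02² + 0.50² + 0.02² + 0.39² + 0.07² = 0.0004 + 0.2500 + 0.0004 + 0.1521 + 0.0049 = 0.4078
B = 1 / 0.4078 = 2.45218
Bₛ = (B − 1)/(n − 1) = (2.45218 − 1)/(5 − 1) = 1.45218/4 = 0.36305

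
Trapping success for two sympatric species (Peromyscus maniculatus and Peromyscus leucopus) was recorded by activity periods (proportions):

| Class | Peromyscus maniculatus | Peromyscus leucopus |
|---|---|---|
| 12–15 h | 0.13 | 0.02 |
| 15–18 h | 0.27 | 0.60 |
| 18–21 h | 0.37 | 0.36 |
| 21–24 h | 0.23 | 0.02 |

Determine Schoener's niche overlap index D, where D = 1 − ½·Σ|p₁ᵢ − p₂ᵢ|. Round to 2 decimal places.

Σ|p₁ᵢ − p₂ᵢ| = 0.11 + 0.33 + 0.01 + 0.21 = 0.66
D = 1 − ½ × 0.66 = 1 − 0.330 = 0.6700

0.67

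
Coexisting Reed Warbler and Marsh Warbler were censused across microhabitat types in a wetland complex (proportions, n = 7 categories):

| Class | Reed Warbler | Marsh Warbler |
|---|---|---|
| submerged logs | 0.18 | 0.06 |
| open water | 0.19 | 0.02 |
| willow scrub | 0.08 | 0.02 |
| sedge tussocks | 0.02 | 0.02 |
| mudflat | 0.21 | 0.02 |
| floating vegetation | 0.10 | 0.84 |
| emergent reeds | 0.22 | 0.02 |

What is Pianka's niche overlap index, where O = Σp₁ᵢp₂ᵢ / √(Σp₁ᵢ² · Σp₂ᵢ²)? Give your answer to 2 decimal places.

Σ p₁ᵢp₂ᵢ = 0.0108 + 0.0038 + 0.0016 + 0.0004 + 0.0042 + 0.0840 + 0.0044 = 0.1092
Σp_1ᵢ² = 0.18² + 0.19² + 0.08² + 0.02² + 0.21² + 0.10² + 0.22² = 0.0324 + 0.0361 + 0.0064 + 0.0004 + 0.0441 + 0.0100 + 0.0484 = 0.1778
Σp_2ᵢ² = 0.06² + 0.02² + 0.02² + 0.02² + 0.02² + 0.84² + 0.02² = 0.0036 + 0.0004 + 0.0004 + 0.0004 + 0.0004 + 0.7056 + 0.0004 = 0.7112
O = 0.1092 / √(0.1778 × 0.7112) = 0.1092 / 0.35560 = 0.3071

0.31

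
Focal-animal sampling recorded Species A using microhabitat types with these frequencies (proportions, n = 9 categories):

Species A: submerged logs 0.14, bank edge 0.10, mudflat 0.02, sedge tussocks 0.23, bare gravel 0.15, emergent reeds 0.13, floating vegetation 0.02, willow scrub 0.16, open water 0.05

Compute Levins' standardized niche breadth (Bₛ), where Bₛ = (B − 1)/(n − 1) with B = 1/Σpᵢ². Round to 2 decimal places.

0.70

Σpᵢ² = 0.14² + 0.10² + 0.02² + 0.23² + 0.15² + 0.13² + 0.02² + 0.16² + 0.05² = 0.0196 + 0.0100 + 0.0004 + 0.0529 + 0.0225 + 0.0169 + 0.0004 + 0.0256 + 0.0025 = 0.1508
B = 1 / 0.1508 = 6.6313
Bₛ = (B − 1)/(n − 1) = (6.6313 − 1)/(9 − 1) = 5.6313/8 = 0.7039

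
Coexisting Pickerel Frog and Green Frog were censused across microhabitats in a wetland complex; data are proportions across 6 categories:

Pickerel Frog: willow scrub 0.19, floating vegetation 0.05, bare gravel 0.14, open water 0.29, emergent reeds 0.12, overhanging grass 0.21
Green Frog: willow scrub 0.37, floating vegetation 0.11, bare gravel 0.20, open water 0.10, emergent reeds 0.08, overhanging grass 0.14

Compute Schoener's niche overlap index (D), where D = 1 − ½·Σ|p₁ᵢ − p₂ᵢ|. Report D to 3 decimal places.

0.700

Σ|p₁ᵢ − p₂ᵢ| = 0.18 + 0.06 + 0.06 + 0.19 + 0.04 + 0.07 = 0.60
D = 1 − ½ × 0.60 = 1 − 0.300 = 0.70000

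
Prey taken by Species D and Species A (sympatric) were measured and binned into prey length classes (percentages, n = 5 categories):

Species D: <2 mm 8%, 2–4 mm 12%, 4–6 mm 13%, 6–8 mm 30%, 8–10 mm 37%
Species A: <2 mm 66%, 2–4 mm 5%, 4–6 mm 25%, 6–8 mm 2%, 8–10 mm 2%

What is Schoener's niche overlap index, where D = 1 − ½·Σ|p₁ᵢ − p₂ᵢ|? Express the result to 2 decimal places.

0.30

Convert percentages to proportions (divide by 100).
Σ|p₁ᵢ − p₂ᵢ| = 0.58 + 0.07 + 0.12 + 0.28 + 0.35 = 1.40
D = 1 − ½ × 1.40 = 1 − 0.700 = 0.3000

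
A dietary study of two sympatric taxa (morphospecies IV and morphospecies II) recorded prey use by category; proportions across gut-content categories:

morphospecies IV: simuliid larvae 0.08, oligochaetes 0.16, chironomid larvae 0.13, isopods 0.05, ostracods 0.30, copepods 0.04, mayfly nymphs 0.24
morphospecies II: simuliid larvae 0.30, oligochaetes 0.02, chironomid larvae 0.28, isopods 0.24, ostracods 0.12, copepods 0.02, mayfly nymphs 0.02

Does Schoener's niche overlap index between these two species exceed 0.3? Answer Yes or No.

Yes

Σ|p₁ᵢ − p₂ᵢ| = 0.22 + 0.14 + 0.15 + 0.19 + 0.18 + 0.02 + 0.22 = 1.12
D = 1 − ½ × 1.12 = 1 − 0.560 = 0.4400
D = 0.4400 > 0.3 → Yes.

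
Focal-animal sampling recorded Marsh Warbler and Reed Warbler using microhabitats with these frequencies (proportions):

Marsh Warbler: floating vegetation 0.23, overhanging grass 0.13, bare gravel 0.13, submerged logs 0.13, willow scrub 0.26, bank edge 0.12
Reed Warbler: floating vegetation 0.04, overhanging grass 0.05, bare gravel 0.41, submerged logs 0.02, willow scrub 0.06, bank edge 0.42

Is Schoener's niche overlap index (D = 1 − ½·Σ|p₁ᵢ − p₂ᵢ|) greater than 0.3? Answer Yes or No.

Σ|p₁ᵢ − p₂ᵢ| = 0.19 + 0.08 + 0.28 + 0.11 + 0.20 + 0.30 = 1.16
D = 1 − ½ × 1.16 = 1 − 0.580 = 0.4200
D = 0.4200 > 0.3 → Yes.

Yes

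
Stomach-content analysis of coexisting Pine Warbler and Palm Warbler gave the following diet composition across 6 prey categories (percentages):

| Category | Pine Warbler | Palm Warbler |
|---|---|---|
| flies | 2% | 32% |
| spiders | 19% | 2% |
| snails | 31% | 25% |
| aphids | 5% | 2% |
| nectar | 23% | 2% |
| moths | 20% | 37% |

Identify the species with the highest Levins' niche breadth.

Pine Warbler

Convert percentages to proportions (divide by 100).
Σp_Pineᵢ² = 0.02² + 0.19² + 0.31² + 0.05² + 0.23² + 0.20² = 0.0004 + 0.0361 + 0.0961 + 0.0025 + 0.0529 + 0.0400 = 0.2280
B_Pine = 1 / 0.2280 = 4.3860
Σp_Palmᵢ² = 0.32² + 0.02² + 0.25² + 0.02² + 0.02² + 0.37² = 0.1024 + 0.0004 + 0.0625 + 0.0004 + 0.0004 + 0.1369 = 0.3030
B_Palm = 1 / 0.3030 = 3.3003
Highest B → broadest niche (most generalist): Pine Warbler (B = 4.39).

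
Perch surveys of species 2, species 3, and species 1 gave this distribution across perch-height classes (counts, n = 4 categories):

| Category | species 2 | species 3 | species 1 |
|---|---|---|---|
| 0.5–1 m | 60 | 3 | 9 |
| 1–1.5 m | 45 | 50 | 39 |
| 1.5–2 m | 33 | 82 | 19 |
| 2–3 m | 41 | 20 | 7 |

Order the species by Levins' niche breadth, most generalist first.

Proportions for species 2 (n=179): 60/179=0.3352, 45/179=0.2514, 33/179=0.1844, 41/179=0.2291
Proportions for species 3 (n=155): 3/155=0.0194, 50/155=0.3226, 82/155=0.5290, 20/155=0.1290
Proportions for species 1 (n=74): 9/74=0.1216, 39/74=0.5270, 19/74=0.2568, 7/74=0.0946
Σp_2ᵢ² = 0.3352² + 0.2514² + 0.1844² + 0.2291² = 0.112359 + 0.063202 + 0.034003 + 0.052487 = 0.262051
B_2 = 1 / 0.262051 = 3.8161
Σp_3ᵢ² = 0.0194² + 0.3226² + 0.5290² + 0.1290² = 0.000376 + 0.104071 + 0.279841 + 0.016641 = 0.400929
B_3 = 1 / 0.400929 = 2.4942
Σp_1ᵢ² = 0.1216² + 0.5270² + 0.2568² + 0.0946² = 0.014787 + 0.277729 + 0.065946 + 0.008949 = 0.367411
B_1 = 1 / 0.367411 = 2.7217
Ranking by B (broadest → narrowest): species 2 (3.82) > species 1 (2.72) > species 3 (2.49)

species 2 > species 1 > species 3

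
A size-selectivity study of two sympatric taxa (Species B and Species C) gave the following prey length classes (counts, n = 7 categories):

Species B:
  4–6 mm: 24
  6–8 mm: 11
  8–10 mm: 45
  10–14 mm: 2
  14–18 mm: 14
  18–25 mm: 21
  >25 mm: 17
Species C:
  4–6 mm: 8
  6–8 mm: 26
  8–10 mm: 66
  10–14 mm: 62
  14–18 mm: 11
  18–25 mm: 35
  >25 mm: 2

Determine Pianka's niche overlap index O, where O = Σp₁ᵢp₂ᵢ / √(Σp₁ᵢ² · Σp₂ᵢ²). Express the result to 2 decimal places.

0.73

Proportions for Species B (n=134): 24/134=0.1791, 11/134=0.0821, 45/134=0.3358, 2/134=0.0149, 14/134=0.1045, 21/134=0.1567, 17/134=0.1269
Proportions for Species C (n=210): 8/210=0.0381, 26/210=0.1238, 66/210=0.3143, 62/210=0.2952, 11/210=0.0524, 35/210=0.1667, 2/210=0.0095
Σ p₁ᵢp₂ᵢ = 0.006824 + 0.010164 + 0.105542 + 0.004398 + 0.005476 + 0.026122 + 0.001206 = 0.159732
Σp_1ᵢ² = 0.1791² + 0.0821² + 0.3358² + 0.0149² + 0.1045² + 0.1567² + 0.1269² = 0.032077 + 0.006740 + 0.112762 + 0.000222 + 0.010920 + 0.024555 + 0.016104 = 0.203380
Σp_2ᵢ² = 0.0381² + 0.1238² + 0.3143² + 0.2952² + 0.0524² + 0.1667² + 0.0095² = 0.001452 + 0.015326 + 0.098784 + 0.087143 + 0.002746 + 0.027789 + 0.000090 = 0.233330
O = 0.159732 / √(0.203380 × 0.233330) = 0.159732 / 0.2178409 = 0.7333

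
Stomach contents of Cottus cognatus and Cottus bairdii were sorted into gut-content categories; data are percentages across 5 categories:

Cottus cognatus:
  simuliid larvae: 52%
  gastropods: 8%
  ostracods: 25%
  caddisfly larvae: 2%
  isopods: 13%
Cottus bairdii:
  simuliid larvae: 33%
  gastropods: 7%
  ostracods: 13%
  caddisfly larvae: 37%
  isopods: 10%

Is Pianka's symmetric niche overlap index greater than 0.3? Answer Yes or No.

Convert percentages to proportions (divide by 100).
Σ p₁ᵢp₂ᵢ = 0.1716 + 0.0056 + 0.0325 + 0.0074 + 0.0130 = 0.2301
Σp_1ᵢ² = 0.52² + 0.08² + 0.25² + 0.02² + 0.13² = 0.2704 + 0.0064 + 0.0625 + 0.0004 + 0.0169 = 0.3566
Σp_2ᵢ² = 0.33² + 0.07² + 0.13² + 0.37² + 0.10² = 0.1089 + 0.0049 + 0.0169 + 0.1369 + 0.0100 = 0.2776
O = 0.2301 / √(0.3566 × 0.2776) = 0.2301 / 0.31463 = 0.7313
O = 0.7313 > 0.3 → Yes.

Yes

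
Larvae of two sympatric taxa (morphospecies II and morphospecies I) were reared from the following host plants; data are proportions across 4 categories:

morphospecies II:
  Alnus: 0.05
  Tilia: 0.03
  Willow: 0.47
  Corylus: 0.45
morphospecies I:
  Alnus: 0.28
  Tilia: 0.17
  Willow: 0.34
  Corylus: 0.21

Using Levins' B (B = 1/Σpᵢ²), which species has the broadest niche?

Σp_IIᵢ² = 0.05² + 0.03² + 0.47² + 0.45² = 0.0025 + 0.0009 + 0.2209 + 0.2025 = 0.4268
B_II = 1 / 0.4268 = 2.3430
Σp_Iᵢ² = 0.28² + 0.17² + 0.34² + 0.21² = 0.0784 + 0.0289 + 0.1156 + 0.0441 = 0.2670
B_I = 1 / 0.2670 = 3.7453
Highest B → broadest niche (most generalist): morphospecies I (B = 3.75).

morphospecies I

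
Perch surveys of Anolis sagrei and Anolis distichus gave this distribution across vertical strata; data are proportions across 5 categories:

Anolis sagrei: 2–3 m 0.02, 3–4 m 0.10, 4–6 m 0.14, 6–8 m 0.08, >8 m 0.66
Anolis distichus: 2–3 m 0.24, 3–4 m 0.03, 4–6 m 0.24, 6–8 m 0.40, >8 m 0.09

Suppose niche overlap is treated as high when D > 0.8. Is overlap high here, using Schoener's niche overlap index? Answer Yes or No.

Σ|p₁ᵢ − p₂ᵢ| = 0.22 + 0.07 + 0.10 + 0.32 + 0.57 = 1.28
D = 1 − ½ × 1.28 = 1 − 0.640 = 0.3600
D = 0.3600 < 0.8 → No.

No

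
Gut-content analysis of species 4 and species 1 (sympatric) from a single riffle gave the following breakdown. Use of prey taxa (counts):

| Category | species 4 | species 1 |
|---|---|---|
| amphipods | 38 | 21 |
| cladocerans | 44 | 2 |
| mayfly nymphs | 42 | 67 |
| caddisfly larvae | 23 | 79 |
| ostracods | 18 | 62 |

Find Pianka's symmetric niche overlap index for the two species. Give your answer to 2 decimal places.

Proportions for species 4 (n=165): 38/165=0.2303, 44/165=0.2667, 42/165=0.2545, 23/165=0.1394, 18/165=0.1091
Proportions for species 1 (n=231): 21/231=0.0909, 2/231=0.0087, 67/231=0.2900, 79/231=0.3420, 62/231=0.2684
Σ p₁ᵢp₂ᵢ = 0.020934 + 0.002320 + 0.073805 + 0.047675 + 0.029282 = 0.174016
Σp_1ᵢ² = 0.2303² + 0.2667² + 0.2545² + 0.1394² + 0.1091² = 0.053038 + 0.071129 + 0.064770 + 0.019432 + 0.011903 = 0.220272
Σp_2ᵢ² = 0.0909² + 0.0087² + 0.2900² + 0.3420² + 0.2684² = 0.008263 + 0.000076 + 0.084100 + 0.116964 + 0.072039 = 0.281442
O = 0.174016 / √(0.220272 × 0.281442) = 0.174016 / 0.2489855 = 0.6989

0.70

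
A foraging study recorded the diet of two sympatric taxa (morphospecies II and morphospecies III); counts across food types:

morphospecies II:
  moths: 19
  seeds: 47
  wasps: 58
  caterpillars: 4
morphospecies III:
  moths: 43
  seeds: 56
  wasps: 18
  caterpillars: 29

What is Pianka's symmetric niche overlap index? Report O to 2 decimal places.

0.76

Proportions for morphospecies II (n=128): 19/128=0.1484, 47/128=0.3672, 58/128=0.4531, 4/128=0.0313
Proportions for morphospecies III (n=146): 43/146=0.2945, 56/146=0.3836, 18/146=0.1233, 29/146=0.1986
Σ p₁ᵢp₂ᵢ = 0.043704 + 0.140858 + 0.055867 + 0.006216 = 0.246645
Σp_1ᵢ² = 0.1484² + 0.3672² + 0.4531² + 0.0313² = 0.022023 + 0.134836 + 0.205300 + 0.000980 = 0.363139
Σp_2ᵢ² = 0.2945² + 0.3836² + 0.1233² + 0.1986² = 0.086730 + 0.147149 + 0.015203 + 0.039442 = 0.288524
O = 0.246645 / √(0.363139 × 0.288524) = 0.246645 / 0.3236886 = 0.7620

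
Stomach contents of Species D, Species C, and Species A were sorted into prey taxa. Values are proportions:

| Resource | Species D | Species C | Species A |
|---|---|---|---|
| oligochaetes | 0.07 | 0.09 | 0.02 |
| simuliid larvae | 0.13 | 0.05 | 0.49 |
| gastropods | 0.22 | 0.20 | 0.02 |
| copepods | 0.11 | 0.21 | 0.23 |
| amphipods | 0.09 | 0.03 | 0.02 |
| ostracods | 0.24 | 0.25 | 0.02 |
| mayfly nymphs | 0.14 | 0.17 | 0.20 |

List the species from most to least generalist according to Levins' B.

Species D > Species C > Species A

Σp_Dᵢ² = 0.07² + 0.13² + 0.22² + 0.11² + 0.09² + 0.24² + 0.14² = 0.0049 + 0.0169 + 0.0484 + 0.0121 + 0.0081 + 0.0576 + 0.0196 = 0.1676
B_D = 1 / 0.1676 = 5.9666
Σp_Cᵢ² = 0.09² + 0.05² + 0.20² + 0.21² + 0.03² + 0.25² + 0.17² = 0.0081 + 0.0025 + 0.0400 + 0.0441 + 0.0009 + 0.0625 + 0.0289 = 0.1870
B_C = 1 / 0.1870 = 5.3476
Σp_Aᵢ² = 0.02² + 0.49² + 0.02² + 0.23² + 0.02² + 0.02² + 0.20² = 0.0004 + 0.2401 + 0.0004 + 0.0529 + 0.0004 + 0.0004 + 0.0400 = 0.3346
B_A = 1 / 0.3346 = 2.9886
Ranking by B (broadest → narrowest): Species D (5.97) > Species C (5.35) > Species A (2.99)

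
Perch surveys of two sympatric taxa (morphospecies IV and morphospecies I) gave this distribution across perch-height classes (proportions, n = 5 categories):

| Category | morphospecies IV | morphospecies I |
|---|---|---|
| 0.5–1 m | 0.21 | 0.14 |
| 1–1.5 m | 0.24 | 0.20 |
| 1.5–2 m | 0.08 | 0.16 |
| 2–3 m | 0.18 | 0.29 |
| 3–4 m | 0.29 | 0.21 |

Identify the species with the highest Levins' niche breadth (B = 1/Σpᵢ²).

morphospecies I

Σp_IVᵢ² = 0.21² + 0.24² + 0.08² + 0.18² + 0.29² = 0.0441 + 0.0576 + 0.0064 + 0.0324 + 0.0841 = 0.2246
B_IV = 1 / 0.2246 = 4.4524
Σp_Iᵢ² = 0.14² + 0.20² + 0.16² + 0.29² + 0.21² = 0.0196 + 0.0400 + 0.0256 + 0.0841 + 0.0441 = 0.2134
B_I = 1 / 0.2134 = 4.6860
Highest B → broadest niche (most generalist): morphospecies I (B = 4.69).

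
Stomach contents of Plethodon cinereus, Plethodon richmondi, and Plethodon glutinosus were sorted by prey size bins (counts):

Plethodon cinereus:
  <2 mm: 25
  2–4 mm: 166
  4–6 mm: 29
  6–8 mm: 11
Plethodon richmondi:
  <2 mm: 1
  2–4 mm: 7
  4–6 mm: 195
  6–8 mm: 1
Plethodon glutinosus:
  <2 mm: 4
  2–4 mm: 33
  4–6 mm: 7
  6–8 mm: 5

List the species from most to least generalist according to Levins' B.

Plethodon glutinosus > Plethodon cinereus > Plethodon richmondi

Proportions for Plethodon cinereus (n=231): 25/231=0.1082, 166/231=0.7186, 29/231=0.1255, 11/231=0.0476
Proportions for Plethodon richmondi (n=204): 1/204=0.0049, 7/204=0.0343, 195/204=0.9559, 1/204=0.0049
Proportions for Plethodon glutinosus (n=49): 4/49=0.0816, 33/49=0.6735, 7/49=0.1429, 5/49=0.1020
Σp_cineᵢ² = 0.1082² + 0.7186² + 0.1255² + 0.0476² = 0.011707 + 0.516386 + 0.015750 + 0.002266 = 0.546109
B_cine = 1 / 0.546109 = 1.8311
Σp_richᵢ² = 0.0049² + 0.0343² + 0.9559² + 0.0049² = 0.000024 + 0.001176 + 0.913745 + 0.000024 = 0.914969
B_rich = 1 / 0.914969 = 1.0929
Σp_glutᵢ² = 0.0816² + 0.6735² + 0.1429² + 0.1020² = 0.006659 + 0.453602 + 0.020420 + 0.010404 = 0.491085
B_glut = 1 / 0.491085 = 2.0363
Ranking by B (broadest → narrowest): Plethodon glutinosus (2.04) > Plethodon cinereus (1.83) > Plethodon richmondi (1.09)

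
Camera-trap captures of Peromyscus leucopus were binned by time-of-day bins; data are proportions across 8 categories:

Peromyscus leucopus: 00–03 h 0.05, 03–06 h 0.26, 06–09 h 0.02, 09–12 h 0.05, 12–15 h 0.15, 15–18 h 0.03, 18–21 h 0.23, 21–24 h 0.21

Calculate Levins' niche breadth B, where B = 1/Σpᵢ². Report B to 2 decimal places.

Σpᵢ² = 0.05² + 0.26² + 0.02² + 0.05² + 0.15² + 0.03² + 0.23² + 0.21² = 0.0025 + 0.0676 + 0.0004 + 0.0025 + 0.0225 + 0.0009 + 0.0529 + 0.0441 = 0.1934
B = 1 / 0.1934 = 5.1706

5.17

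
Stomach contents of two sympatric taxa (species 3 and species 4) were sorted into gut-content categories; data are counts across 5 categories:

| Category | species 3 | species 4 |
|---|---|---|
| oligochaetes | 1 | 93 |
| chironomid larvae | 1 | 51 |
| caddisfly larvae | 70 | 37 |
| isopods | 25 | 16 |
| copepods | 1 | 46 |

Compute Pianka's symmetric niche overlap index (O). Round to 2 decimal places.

Proportions for species 3 (n=98): 1/98=0.0102, 1/98=0.0102, 70/98=0.7143, 25/98=0.2551, 1/98=0.0102
Proportions for species 4 (n=243): 93/243=0.3827, 51/243=0.2099, 37/243=0.1523, 16/243=0.0658, 46/243=0.1893
Σ p₁ᵢp₂ᵢ = 0.003904 + 0.002141 + 0.108788 + 0.016786 + 0.001931 = 0.133550
Σp_1ᵢ² = 0.0102² + 0.0102² + 0.7143² + 0.2551² + 0.0102² = 0.000104 + 0.000104 + 0.510224 + 0.065076 + 0.000104 = 0.575612
Σp_2ᵢ² = 0.3827² + 0.2099² + 0.1523² + 0.0658² + 0.1893² = 0.146459 + 0.044058 + 0.023195 + 0.004330 + 0.035834 = 0.253876
O = 0.133550 / √(0.575612 × 0.253876) = 0.133550 / 0.3822749 = 0.3494

0.35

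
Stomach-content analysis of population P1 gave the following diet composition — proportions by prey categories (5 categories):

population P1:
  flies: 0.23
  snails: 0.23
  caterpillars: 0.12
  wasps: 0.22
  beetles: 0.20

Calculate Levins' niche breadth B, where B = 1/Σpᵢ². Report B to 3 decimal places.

Σpᵢ² = 0.23² + 0.23² + 0.12² + 0.22² + 0.20² = 0.0529 + 0.0529 + 0.0144 + 0.0484 + 0.0400 = 0.2086
B = 1 / 0.2086 = 4.79386

4.794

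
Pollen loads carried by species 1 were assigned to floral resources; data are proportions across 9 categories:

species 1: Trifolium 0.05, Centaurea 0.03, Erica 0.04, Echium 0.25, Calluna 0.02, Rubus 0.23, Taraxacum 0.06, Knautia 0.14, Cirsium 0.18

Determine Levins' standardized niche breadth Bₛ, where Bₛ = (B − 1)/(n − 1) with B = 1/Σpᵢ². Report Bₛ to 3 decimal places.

0.584

Σpᵢ² = 0.05² + 0.03² + 0.04² + 0.25² + 0.02² + 0.23² + 0.06² + 0.14² + 0.18² = 0.0025 + 0.0009 + 0.0016 + 0.0625 + 0.0004 + 0.0529 + 0.0036 + 0.0196 + 0.0324 = 0.1764
B = 1 / 0.1764 = 5.66893
Bₛ = (B − 1)/(n − 1) = (5.66893 − 1)/(9 − 1) = 4.66893/8 = 0.58362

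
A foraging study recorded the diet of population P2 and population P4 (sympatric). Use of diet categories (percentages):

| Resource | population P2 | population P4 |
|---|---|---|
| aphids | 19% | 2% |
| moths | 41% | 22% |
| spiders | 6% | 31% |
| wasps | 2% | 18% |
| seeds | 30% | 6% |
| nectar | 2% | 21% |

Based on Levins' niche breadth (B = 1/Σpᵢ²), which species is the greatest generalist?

population P4

Convert percentages to proportions (divide by 100).
Σp_P2ᵢ² = 0.19² + 0.41² + 0.06² + 0.02² + 0.30² + 0.02² = 0.0361 + 0.1681 + 0.0036 + 0.0004 + 0.0900 + 0.0004 = 0.2986
B_P2 = 1 / 0.2986 = 3.3490
Σp_P4ᵢ² = 0.02² + 0.22² + 0.31² + 0.18² + 0.06² + 0.21² = 0.0004 + 0.0484 + 0.0961 + 0.0324 + 0.0036 + 0.0441 = 0.2250
B_P4 = 1 / 0.2250 = 4.4444
Highest B → broadest niche (most generalist): population P4 (B = 4.44).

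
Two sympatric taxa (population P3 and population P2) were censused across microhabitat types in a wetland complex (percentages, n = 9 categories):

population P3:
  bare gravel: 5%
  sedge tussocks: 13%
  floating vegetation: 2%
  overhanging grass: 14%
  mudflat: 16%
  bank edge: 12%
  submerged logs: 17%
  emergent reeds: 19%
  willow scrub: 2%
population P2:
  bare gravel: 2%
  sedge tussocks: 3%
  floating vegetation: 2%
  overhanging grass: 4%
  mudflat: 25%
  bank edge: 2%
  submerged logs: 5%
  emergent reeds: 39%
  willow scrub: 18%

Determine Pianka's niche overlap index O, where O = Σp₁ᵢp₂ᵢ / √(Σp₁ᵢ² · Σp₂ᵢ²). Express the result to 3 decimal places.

Convert percentages to proportions (divide by 100).
Σ p₁ᵢp₂ᵢ = 0.0010 + 0.0039 + 0.0004 + 0.0056 + 0.0400 + 0.0024 + 0.0085 + 0.0741 + 0.0036 = 0.1395
Σp_1ᵢ² = 0.05² + 0.13² + 0.02² + 0.14² + 0.16² + 0.12² + 0.17² + 0.19² + 0.02² = 0.0025 + 0.0169 + 0.0004 + 0.0196 + 0.0256 + 0.0144 + 0.0289 + 0.0361 + 0.0004 = 0.1448
Σp_2ᵢ² = 0.02² + 0.03² + 0.02² + 0.04² + 0.25² + 0.02² + 0.05² + 0.39² + 0.18² = 0.0004 + 0.0009 + 0.0004 + 0.0016 + 0.0625 + 0.0004 + 0.0025 + 0.1521 + 0.0324 = 0.2532
O = 0.1395 / √(0.1448 × 0.2532) = 0.1395 / 0.191477 = 0.72855

0.729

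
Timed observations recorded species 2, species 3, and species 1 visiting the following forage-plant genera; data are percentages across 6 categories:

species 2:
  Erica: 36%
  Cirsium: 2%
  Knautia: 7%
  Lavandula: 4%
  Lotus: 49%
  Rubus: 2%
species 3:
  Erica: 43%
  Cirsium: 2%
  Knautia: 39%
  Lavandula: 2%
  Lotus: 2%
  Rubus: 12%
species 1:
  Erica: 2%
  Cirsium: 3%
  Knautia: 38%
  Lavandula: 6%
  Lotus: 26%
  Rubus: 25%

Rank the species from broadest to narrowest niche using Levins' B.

Convert percentages to proportions (divide by 100).
Σp_2ᵢ² = 0.36² + 0.02² + 0.07² + 0.04² + 0.49² + 0.02² = 0.1296 + 0.0004 + 0.0049 + 0.0016 + 0.2401 + 0.0004 = 0.3770
B_2 = 1 / 0.3770 = 2.6525
Σp_3ᵢ² = 0.43² + 0.02² + 0.39² + 0.02² + 0.02² + 0.12² = 0.1849 + 0.0004 + 0.1521 + 0.0004 + 0.0004 + 0.0144 = 0.3526
B_3 = 1 / 0.3526 = 2.8361
Σp_1ᵢ² = 0.02² + 0.03² + 0.38² + 0.06² + 0.26² + 0.25² = 0.0004 + 0.0009 + 0.1444 + 0.0036 + 0.0676 + 0.0625 = 0.2794
B_1 = 1 / 0.2794 = 3.5791
Ranking by B (broadest → narrowest): species 1 (3.58) > species 3 (2.84) > species 2 (2.65)

species 1 > species 3 > species 2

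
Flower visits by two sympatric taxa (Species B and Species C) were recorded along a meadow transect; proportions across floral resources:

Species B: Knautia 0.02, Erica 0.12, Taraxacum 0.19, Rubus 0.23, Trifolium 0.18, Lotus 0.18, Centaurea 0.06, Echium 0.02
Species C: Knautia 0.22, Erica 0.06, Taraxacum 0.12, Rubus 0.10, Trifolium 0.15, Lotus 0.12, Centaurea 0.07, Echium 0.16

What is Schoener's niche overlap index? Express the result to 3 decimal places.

0.650

Σ|p₁ᵢ − p₂ᵢ| = 0.20 + 0.06 + 0.07 + 0.13 + 0.03 + 0.06 + 0.01 + 0.14 = 0.70
D = 1 − ½ × 0.70 = 1 − 0.350 = 0.65000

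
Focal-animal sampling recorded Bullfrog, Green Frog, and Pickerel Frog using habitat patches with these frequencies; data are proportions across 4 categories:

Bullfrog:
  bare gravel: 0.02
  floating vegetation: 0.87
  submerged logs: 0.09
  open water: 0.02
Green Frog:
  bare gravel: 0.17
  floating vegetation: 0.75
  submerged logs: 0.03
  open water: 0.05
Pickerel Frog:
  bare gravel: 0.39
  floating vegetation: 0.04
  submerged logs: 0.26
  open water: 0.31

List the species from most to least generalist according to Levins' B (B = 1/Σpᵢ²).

Pickerel Frog > Green Frog > Bullfrog

Σp_Bullᵢ² = 0.02² + 0.87² + 0.09² + 0.02² = 0.0004 + 0.7569 + 0.0081 + 0.0004 = 0.7658
B_Bull = 1 / 0.7658 = 1.3058
Σp_Greeᵢ² = 0.17² + 0.75² + 0.03² + 0.05² = 0.0289 + 0.5625 + 0.0009 + 0.0025 = 0.5948
B_Gree = 1 / 0.5948 = 1.6812
Σp_Pickᵢ² = 0.39² + 0.04² + 0.26² + 0.31² = 0.1521 + 0.0016 + 0.0676 + 0.0961 = 0.3174
B_Pick = 1 / 0.3174 = 3.1506
Ranking by B (broadest → narrowest): Pickerel Frog (3.15) > Green Frog (1.68) > Bullfrog (1.31)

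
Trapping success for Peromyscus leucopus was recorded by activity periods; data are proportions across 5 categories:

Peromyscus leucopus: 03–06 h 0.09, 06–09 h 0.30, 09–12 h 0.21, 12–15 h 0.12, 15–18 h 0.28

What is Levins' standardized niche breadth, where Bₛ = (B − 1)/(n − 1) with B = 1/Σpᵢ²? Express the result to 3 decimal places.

0.814

Σpᵢ² = 0.09² + 0.30² + 0.21² + 0.12² + 0.28² = 0.0081 + 0.0900 + 0.0441 + 0.0144 + 0.0784 = 0.2350
B = 1 / 0.2350 = 4.25532
Bₛ = (B − 1)/(n − 1) = (4.25532 − 1)/(5 − 1) = 3.25532/4 = 0.81383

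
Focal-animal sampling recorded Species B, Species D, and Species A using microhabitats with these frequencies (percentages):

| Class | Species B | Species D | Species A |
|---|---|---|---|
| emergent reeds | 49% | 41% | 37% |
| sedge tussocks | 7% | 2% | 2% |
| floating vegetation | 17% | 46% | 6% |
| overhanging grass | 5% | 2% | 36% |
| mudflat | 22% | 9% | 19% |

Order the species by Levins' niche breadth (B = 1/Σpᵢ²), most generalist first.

Species A > Species B > Species D

Convert percentages to proportions (divide by 100).
Σp_Bᵢ² = 0.49² + 0.07² + 0.17² + 0.05² + 0.22² = 0.2401 + 0.0049 + 0.0289 + 0.0025 + 0.0484 = 0.3248
B_B = 1 / 0.3248 = 3.0788
Σp_Dᵢ² = 0.41² + 0.02² + 0.46² + 0.02² + 0.09² = 0.1681 + 0.0004 + 0.2116 + 0.0004 + 0.0081 = 0.3886
B_D = 1 / 0.3886 = 2.5733
Σp_Aᵢ² = 0.37² + 0.02² + 0.06² + 0.36² + 0.19² = 0.1369 + 0.0004 + 0.0036 + 0.1296 + 0.0361 = 0.3066
B_A = 1 / 0.3066 = 3.2616
Ranking by B (broadest → narrowest): Species A (3.26) > Species B (3.08) > Species D (2.57)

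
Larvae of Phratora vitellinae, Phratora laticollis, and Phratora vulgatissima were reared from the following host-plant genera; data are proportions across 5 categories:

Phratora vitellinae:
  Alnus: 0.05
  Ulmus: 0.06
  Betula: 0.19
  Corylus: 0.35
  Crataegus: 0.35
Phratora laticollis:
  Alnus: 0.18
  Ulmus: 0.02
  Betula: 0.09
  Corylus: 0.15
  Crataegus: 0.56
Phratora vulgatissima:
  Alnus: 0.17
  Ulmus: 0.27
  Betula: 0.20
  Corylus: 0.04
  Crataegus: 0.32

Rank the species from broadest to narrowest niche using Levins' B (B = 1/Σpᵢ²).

Σp_viteᵢ² = 0.05² + 0.06² + 0.19² + 0.35² + 0.35² = 0.0025 + 0.0036 + 0.0361 + 0.1225 + 0.1225 = 0.2872
B_vite = 1 / 0.2872 = 3.4819
Σp_latiᵢ² = 0.18² + 0.02² + 0.09² + 0.15² + 0.56² = 0.0324 + 0.0004 + 0.0081 + 0.0225 + 0.3136 = 0.3770
B_lati = 1 / 0.3770 = 2.6525
Σp_vulgᵢ² = 0.17² + 0.27² + 0.20² + 0.04² + 0.32² = 0.0289 + 0.0729 + 0.0400 + 0.0016 + 0.1024 = 0.2458
B_vulg = 1 / 0.2458 = 4.0683
Ranking by B (broadest → narrowest): Phratora vulgatissima (4.07) > Phratora vitellinae (3.48) > Phratora laticollis (2.65)

Phratora vulgatissima > Phratora vitellinae > Phratora laticollis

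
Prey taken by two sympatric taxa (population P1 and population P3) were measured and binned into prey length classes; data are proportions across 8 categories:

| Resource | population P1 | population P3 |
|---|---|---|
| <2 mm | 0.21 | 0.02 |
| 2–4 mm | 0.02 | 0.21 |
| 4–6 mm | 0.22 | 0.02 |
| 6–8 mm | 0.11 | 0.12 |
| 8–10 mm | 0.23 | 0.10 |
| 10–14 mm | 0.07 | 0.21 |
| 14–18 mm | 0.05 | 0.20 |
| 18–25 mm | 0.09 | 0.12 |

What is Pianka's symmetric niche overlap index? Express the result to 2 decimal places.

Σ p₁ᵢp₂ᵢ = 0.0042 + 0.0042 + 0.0044 + 0.0132 + 0.0230 + 0.0147 + 0.0100 + 0.0108 = 0.0845
Σp_1ᵢ² = 0.21² + 0.02² + 0.22² + 0.11² + 0.23² + 0.07² + 0.05² + 0.09² = 0.0441 + 0.0004 + 0.0484 + 0.0121 + 0.0529 + 0.0049 + 0.0025 + 0.0081 = 0.1734
Σp_2ᵢ² = 0.02² + 0.21² + 0.02² + 0.12² + 0.10² + 0.21² + 0.20² + 0.12² = 0.0004 + 0.0441 + 0.0004 + 0.0144 + 0.0100 + 0.0441 + 0.0400 + 0.0144 = 0.1678
O = 0.0845 / √(0.1734 × 0.1678) = 0.0845 / 0.17058 = 0.4954

0.50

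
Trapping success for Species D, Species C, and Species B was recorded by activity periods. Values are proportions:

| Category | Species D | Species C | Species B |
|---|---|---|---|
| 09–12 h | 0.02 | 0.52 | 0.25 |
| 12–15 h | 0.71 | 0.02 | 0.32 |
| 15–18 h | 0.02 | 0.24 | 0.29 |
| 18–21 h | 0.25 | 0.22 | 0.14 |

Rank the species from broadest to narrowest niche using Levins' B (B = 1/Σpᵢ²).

Species B > Species C > Species D

Σp_Dᵢ² = 0.02² + 0.71² + 0.02² + 0.25² = 0.0004 + 0.5041 + 0.0004 + 0.0625 = 0.5674
B_D = 1 / 0.5674 = 1.7624
Σp_Cᵢ² = 0.52² + 0.02² + 0.24² + 0.22² = 0.2704 + 0.0004 + 0.0576 + 0.0484 = 0.3768
B_C = 1 / 0.3768 = 2.6539
Σp_Bᵢ² = 0.25² + 0.32² + 0.29² + 0.14² = 0.0625 + 0.1024 + 0.0841 + 0.0196 = 0.2686
B_B = 1 / 0.2686 = 3.7230
Ranking by B (broadest → narrowest): Species B (3.72) > Species C (2.65) > Species D (1.76)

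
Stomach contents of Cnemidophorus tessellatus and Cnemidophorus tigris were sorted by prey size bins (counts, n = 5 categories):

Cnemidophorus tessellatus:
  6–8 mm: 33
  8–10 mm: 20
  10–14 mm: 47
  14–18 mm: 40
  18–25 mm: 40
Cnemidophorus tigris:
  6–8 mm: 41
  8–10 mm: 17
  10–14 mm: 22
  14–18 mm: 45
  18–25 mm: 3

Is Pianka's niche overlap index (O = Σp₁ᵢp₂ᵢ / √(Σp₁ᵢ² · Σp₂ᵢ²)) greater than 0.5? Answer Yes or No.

Proportions for Cnemidophorus tessellatus (n=180): 33/180=0.1833, 20/180=0.1111, 47/180=0.2611, 40/180=0.2222, 40/180=0.2222
Proportions for Cnemidophorus tigris (n=128): 41/128=0.3203, 17/128=0.1328, 22/128=0.1719, 45/128=0.3516, 3/128=0.0234
Σ p₁ᵢp₂ᵢ = 0.058711 + 0.014754 + 0.044883 + 0.078126 + 0.005199 = 0.201673
Σp_1ᵢ² = 0.1833² + 0.1111² + 0.2611² + 0.2222² + 0.2222² = 0.033599 + 0.012343 + 0.068173 + 0.049373 + 0.049373 = 0.212861
Σp_2ᵢ² = 0.3203² + 0.1328² + 0.1719² + 0.3516² + 0.0234² = 0.102592 + 0.017636 + 0.029550 + 0.123623 + 0.000548 = 0.273949
O = 0.201673 / √(0.212861 × 0.273949) = 0.201673 / 0.2414810 = 0.8352
O = 0.8352 > 0.5 → Yes.

Yes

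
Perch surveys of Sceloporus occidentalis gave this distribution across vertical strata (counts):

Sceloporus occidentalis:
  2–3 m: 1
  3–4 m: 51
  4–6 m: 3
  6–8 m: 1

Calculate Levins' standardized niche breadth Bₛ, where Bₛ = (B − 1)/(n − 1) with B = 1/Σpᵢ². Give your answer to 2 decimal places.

0.07

Proportions for Sceloporus occidentalis (n=56): 1/56=0.0179, 51/56=0.9107, 3/56=0.0536, 1/56=0.0179
Σpᵢ² = 0.0179² + 0.9107² + 0.0536² + 0.0179² = 0.000320 + 0.829374 + 0.002873 + 0.000320 = 0.832887
B = 1 / 0.832887 = 1.2006
Bₛ = (B − 1)/(n − 1) = (1.2006 − 1)/(4 − 1) = 0.2006/3 = 0.0669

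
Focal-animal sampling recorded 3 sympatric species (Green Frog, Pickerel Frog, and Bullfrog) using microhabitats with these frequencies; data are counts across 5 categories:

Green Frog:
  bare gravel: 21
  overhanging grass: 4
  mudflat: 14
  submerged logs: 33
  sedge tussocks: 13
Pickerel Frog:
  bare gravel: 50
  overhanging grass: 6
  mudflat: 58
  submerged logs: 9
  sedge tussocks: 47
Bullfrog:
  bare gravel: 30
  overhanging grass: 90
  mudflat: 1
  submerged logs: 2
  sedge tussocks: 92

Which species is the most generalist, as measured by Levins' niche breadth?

Green Frog

Proportions for Green Frog (n=85): 21/85=0.2471, 4/85=0.0471, 14/85=0.1647, 33/85=0.3882, 13/85=0.1529
Proportions for Pickerel Frog (n=170): 50/170=0.2941, 6/170=0.0353, 58/170=0.3412, 9/170=0.0529, 47/170=0.2765
Proportions for Bullfrog (n=215): 30/215=0.1395, 90/215=0.4186, 1/215=0.0047, 2/215=0.0093, 92/215=0.4279
Σp_Greeᵢ² = 0.2471² + 0.0471² + 0.1647² + 0.3882² + 0.1529² = 0.061058 + 0.002218 + 0.027126 + 0.150699 + 0.023378 = 0.264479
B_Gree = 1 / 0.264479 = 3.7810
Σp_Pickᵢ² = 0.2941² + 0.0353² + 0.3412² + 0.0529² + 0.2765² = 0.086495 + 0.001246 + 0.116417 + 0.002798 + 0.076452 = 0.283408
B_Pick = 1 / 0.283408 = 3.5285
Σp_Bullᵢ² = 0.1395² + 0.4186² + 0.0047² + 0.0093² + 0.4279² = 0.019460 + 0.175226 + 0.000022 + 0.000086 + 0.183098 = 0.377892
B_Bull = 1 / 0.377892 = 2.6463
Highest B → broadest niche (most generalist): Green Frog (B = 3.78).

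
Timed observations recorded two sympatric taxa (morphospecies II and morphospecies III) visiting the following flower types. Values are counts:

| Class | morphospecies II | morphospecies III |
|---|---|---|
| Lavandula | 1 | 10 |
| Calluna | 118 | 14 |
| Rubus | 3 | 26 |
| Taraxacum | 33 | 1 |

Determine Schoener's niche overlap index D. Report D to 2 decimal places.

Proportions for morphospecies II (n=155): 1/155=0.0065, 118/155=0.7613, 3/155=0.0194, 33/155=0.2129
Proportions for morphospecies III (n=51): 10/51=0.1961, 14/51=0.2745, 26/51=0.5098, 1/51=0.0196
Σ|p₁ᵢ − p₂ᵢ| = 0.1896 + 0.4868 + 0.4904 + 0.1933 = 1.3601
D = 1 − ½ × 1.3601 = 1 − 0.68005 = 0.31995

0.32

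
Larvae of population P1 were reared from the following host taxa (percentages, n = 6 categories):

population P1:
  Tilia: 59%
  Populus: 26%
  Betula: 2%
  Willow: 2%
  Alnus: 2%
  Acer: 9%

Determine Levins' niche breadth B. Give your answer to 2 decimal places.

2.35

Convert percentages to proportions (divide by 100).
Σpᵢ² = 0.59² + 0.26² + 0.02² + 0.02² + 0.02² + 0.09² = 0.3481 + 0.0676 + 0.0004 + 0.0004 + 0.0004 + 0.0081 = 0.4250
B = 1 / 0.4250 = 2.3529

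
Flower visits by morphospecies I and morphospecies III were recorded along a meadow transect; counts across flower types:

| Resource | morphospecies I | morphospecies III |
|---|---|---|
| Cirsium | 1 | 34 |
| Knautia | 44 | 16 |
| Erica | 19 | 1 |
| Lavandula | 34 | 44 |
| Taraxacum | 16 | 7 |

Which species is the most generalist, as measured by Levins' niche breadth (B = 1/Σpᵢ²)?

morphospecies I

Proportions for morphospecies I (n=114): 1/114=0.0088, 44/114=0.3860, 19/114=0.1667, 34/114=0.2982, 16/114=0.1404
Proportions for morphospecies III (n=102): 34/102=0.3333, 16/102=0.1569, 1/102=0.0098, 44/102=0.4314, 7/102=0.0686
Σp_Iᵢ² = 0.0088² + 0.3860² + 0.1667² + 0.2982² + 0.1404² = 0.000077 + 0.148996 + 0.027789 + 0.088923 + 0.019712 = 0.285497
B_I = 1 / 0.285497 = 3.5027
Σp_IIIᵢ² = 0.3333² + 0.1569² + 0.0098² + 0.4314² + 0.0686² = 0.111089 + 0.024618 + 0.000096 + 0.186106 + 0.004706 = 0.326615
B_III = 1 / 0.326615 = 3.0617
Highest B → broadest niche (most generalist): morphospecies I (B = 3.50).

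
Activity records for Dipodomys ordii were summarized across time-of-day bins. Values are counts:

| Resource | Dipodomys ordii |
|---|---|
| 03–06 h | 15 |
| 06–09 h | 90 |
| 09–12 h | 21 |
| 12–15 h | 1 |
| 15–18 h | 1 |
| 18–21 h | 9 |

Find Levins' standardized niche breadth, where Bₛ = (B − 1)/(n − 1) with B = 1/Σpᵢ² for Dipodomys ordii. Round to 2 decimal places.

Proportions for Dipodomys ordii (n=137): 15/137=0.1095, 90/137=0.6569, 21/137=0.1533, 1/137=0.0073, 1/137=0.0073, 9/137=0.0657
Σpᵢ² = 0.1095² + 0.6569² + 0.1533² + 0.0073² + 0.0073² + 0.0657² = 0.011990 + 0.431518 + 0.023501 + 0.000053 + 0.000053 + 0.004316 = 0.471431
B = 1 / 0.471431 = 2.1212
Bₛ = (B − 1)/(n − 1) = (2.1212 − 1)/(6 − 1) = 1.1212/5 = 0.2242

0.22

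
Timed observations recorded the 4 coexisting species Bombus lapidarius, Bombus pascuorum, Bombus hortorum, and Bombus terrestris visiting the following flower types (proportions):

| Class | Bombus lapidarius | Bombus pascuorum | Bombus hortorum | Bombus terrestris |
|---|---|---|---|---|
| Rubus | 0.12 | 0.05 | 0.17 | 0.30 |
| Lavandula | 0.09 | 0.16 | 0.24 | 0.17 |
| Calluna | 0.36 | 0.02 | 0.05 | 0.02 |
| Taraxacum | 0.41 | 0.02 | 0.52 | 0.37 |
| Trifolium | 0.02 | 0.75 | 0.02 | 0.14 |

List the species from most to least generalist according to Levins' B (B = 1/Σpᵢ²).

Bombus terrestris > Bombus lapidarius > Bombus hortorum > Bombus pascuorum

Σp_lapiᵢ² = 0.12² + 0.09² + 0.36² + 0.41² + 0.02² = 0.0144 + 0.0081 + 0.1296 + 0.1681 + 0.0004 = 0.3206
B_lapi = 1 / 0.3206 = 3.1192
Σp_pascᵢ² = 0.05² + 0.16² + 0.02² + 0.02² + 0.75² = 0.0025 + 0.0256 + 0.0004 + 0.0004 + 0.5625 = 0.5914
B_pasc = 1 / 0.5914 = 1.6909
Σp_hortᵢ² = 0.17² + 0.24² + 0.05² + 0.52² + 0.02² = 0.0289 + 0.0576 + 0.0025 + 0.2704 + 0.0004 = 0.3598
B_hort = 1 / 0.3598 = 2.7793
Σp_terrᵢ² = 0.30² + 0.17² + 0.02² + 0.37² + 0.14² = 0.0900 + 0.0289 + 0.0004 + 0.1369 + 0.0196 = 0.2758
B_terr = 1 / 0.2758 = 3.6258
Ranking by B (broadest → narrowest): Bombus terrestris (3.63) > Bombus lapidarius (3.12) > Bombus hortorum (2.78) > Bombus pascuorum (1.69)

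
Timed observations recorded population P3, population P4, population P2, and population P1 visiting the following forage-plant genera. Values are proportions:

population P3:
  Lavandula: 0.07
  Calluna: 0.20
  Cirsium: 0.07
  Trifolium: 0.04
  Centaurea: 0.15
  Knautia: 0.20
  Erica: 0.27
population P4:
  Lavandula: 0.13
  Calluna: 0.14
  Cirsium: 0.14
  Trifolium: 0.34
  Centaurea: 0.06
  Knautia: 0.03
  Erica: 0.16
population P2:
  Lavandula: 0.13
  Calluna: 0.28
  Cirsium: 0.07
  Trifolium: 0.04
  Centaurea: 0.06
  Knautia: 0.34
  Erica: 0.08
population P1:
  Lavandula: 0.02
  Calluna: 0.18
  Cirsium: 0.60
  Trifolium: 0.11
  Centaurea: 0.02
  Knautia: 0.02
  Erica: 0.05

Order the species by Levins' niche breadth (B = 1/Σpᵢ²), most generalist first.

population P3 > population P4 > population P2 > population P1

Σp_P3ᵢ² = 0.07² + 0.20² + 0.07² + 0.04² + 0.15² + 0.20² + 0.27² = 0.0049 + 0.0400 + 0.0049 + 0.0016 + 0.0225 + 0.0400 + 0.0729 = 0.1868
B_P3 = 1 / 0.1868 = 5.3533
Σp_P4ᵢ² = 0.13² + 0.14² + 0.14² + 0.34² + 0.06² + 0.03² + 0.16² = 0.0169 + 0.0196 + 0.0196 + 0.1156 + 0.0036 + 0.0009 + 0.0256 = 0.2018
B_P4 = 1 / 0.2018 = 4.9554
Σp_P2ᵢ² = 0.13² + 0.28² + 0.07² + 0.04² + 0.06² + 0.34² + 0.08² = 0.0169 + 0.0784 + 0.0049 + 0.0016 + 0.0036 + 0.1156 + 0.0064 = 0.2274
B_P2 = 1 / 0.2274 = 4.3975
Σp_P1ᵢ² = 0.02² + 0.18² + 0.60² + 0.11² + 0.02² + 0.02² + 0.05² = 0.0004 + 0.0324 + 0.3600 + 0.0121 + 0.0004 + 0.0004 + 0.0025 = 0.4082
B_P1 = 1 / 0.4082 = 2.4498
Ranking by B (broadest → narrowest): population P3 (5.35) > population P4 (4.96) > population P2 (4.40) > population P1 (2.45)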